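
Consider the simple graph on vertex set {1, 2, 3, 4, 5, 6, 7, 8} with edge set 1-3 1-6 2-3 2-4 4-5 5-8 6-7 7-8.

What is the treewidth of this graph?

2

A width-2 tree decomposition is:
Bags: B1 = {5, 7, 8}  B2 = {4, 5, 7}  B3 = {2, 4, 7}  B4 = {2, 3, 7}  B5 = {1, 3, 7}  B6 = {1, 6, 7}
Tree: B1–B2, B2–B3, B3–B4, B4–B5, B5–B6
Each bag holds 3 vertices, so the decomposition has width 2, which upper-bounds the treewidth. Since 7–8–5–4–2–3–1–6–7 is a cycle in G, G is not acyclic. Forests are exactly the graphs of treewidth ≤ 1, so tw(G) ≥ 2. Hence tw(G) = 2 exactly.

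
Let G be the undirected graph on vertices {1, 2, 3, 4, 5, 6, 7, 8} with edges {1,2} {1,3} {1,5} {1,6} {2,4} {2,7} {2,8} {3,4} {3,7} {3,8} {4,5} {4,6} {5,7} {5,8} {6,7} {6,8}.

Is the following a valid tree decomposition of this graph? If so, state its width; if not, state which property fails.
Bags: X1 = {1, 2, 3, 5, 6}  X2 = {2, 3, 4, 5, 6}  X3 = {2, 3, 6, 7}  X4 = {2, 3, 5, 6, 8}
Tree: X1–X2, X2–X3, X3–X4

A tree decomposition must satisfy three properties: every vertex lies in some bag; for every edge, both endpoints lie together in some bag; and for every vertex, the bags containing it form a connected subtree. Here edge (5,7) lies in no bag, so the decomposition is invalid.

No — edge (5,7) lies in no bag.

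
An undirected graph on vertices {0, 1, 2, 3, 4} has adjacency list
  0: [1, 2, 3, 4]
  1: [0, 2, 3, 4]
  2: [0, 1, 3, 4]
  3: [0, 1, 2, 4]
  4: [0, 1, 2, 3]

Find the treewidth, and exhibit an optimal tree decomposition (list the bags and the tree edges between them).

Treewidth 4.
Bags: B1 = {0, 1, 2, 3, 4}
Tree: (single bag)

A single bag containing all 5 vertices is trivially a valid decomposition of width 4. Conversely, {0, 1, 2, 3, 4} is a clique of size 5, and the vertices of any clique must share a bag in every tree decomposition; so some bag has ≥ 5 vertices and tw(G) ≥ 4. Hence tw(G) = 4 exactly.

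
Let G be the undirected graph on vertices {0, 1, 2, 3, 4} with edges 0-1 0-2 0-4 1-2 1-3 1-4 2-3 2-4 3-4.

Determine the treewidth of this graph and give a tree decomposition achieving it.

Treewidth 3.
One such decomposition:
Bags: B1 = {0, 1, 2, 4}  B2 = {1, 2, 3, 4}
Tree: B1–B2

Each bag holds 4 vertices, so the decomposition has width 3, which upper-bounds the treewidth. For the lower bound, the 4 vertices {0, 1, 2, 4} are pairwise adjacent, and any tree decomposition puts a clique entirely inside one bag — forcing width ≥ 3. Therefore the treewidth is 3.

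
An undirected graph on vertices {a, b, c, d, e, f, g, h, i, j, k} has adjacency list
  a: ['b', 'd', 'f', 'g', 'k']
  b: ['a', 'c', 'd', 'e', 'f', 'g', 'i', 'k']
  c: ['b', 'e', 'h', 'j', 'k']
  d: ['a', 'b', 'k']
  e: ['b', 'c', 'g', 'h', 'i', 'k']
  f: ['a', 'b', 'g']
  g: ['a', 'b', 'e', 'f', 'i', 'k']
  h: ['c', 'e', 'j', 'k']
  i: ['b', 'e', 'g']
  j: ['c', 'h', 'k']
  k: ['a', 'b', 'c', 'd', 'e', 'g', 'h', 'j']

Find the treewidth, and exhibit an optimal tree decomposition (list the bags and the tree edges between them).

Each bag holds 4 vertices, so the decomposition has width 3, which upper-bounds the treewidth. For the lower bound, the 4 vertices {a, b, f, g} are pairwise adjacent, and any tree decomposition puts a clique entirely inside one bag — forcing width ≥ 3. Therefore the treewidth is 3.

Treewidth 3.
One such decomposition:
Bags: B1 = {a, b, d, k}  B2 = {a, b, g, k}  B3 = {a, b, f, g}  B4 = {b, e, g, k}  B5 = {b, e, g, i}  B6 = {b, c, e, k}  B7 = {c, e, h, k}  B8 = {c, h, j, k}
Tree: B1–B2, B2–B3, B2–B4, B4–B5, B4–B6, B6–B7, B7–B8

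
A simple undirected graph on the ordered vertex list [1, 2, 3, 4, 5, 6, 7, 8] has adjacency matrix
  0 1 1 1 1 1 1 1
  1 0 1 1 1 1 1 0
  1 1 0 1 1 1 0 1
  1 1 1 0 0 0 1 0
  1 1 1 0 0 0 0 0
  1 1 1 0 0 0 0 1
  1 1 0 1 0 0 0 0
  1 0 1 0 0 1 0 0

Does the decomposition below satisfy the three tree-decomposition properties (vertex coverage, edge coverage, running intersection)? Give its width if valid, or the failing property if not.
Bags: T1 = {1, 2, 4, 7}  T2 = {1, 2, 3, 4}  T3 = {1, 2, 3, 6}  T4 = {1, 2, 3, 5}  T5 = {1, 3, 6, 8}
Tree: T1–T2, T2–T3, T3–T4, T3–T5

Yes; width 3.

Checking the three conditions: (i) the bags cover all of {1, 2, 3, 4, 5, 6, 7, 8}; (ii) for each edge, some bag contains both endpoints; (iii) the bags containing any fixed vertex form a subtree. All hold, so the decomposition is valid with width 4 − 1 = 3.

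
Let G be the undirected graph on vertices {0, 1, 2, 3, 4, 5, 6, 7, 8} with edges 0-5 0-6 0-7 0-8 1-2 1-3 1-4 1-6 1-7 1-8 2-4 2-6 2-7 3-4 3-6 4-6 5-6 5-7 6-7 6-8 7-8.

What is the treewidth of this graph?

3

A width-3 tree decomposition is:
Bags: B1 = {1, 2, 4, 6}  B2 = {1, 2, 6, 7}  B3 = {1, 3, 4, 6}  B4 = {1, 6, 7, 8}  B5 = {0, 6, 7, 8}  B6 = {0, 5, 6, 7}
Tree: B1–B2, B1–B3, B2–B4, B4–B5, B5–B6
Every bag has size at most 4, so the width is 4 − 1 = 3 and tw(G) ≤ 3. For the lower bound, the 4 vertices {0, 6, 7, 8} are pairwise adjacent, and any tree decomposition puts a clique entirely inside one bag — forcing width ≥ 3. Therefore the treewidth is 3.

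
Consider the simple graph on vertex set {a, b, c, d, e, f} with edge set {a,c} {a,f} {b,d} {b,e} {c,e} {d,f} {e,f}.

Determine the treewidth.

A width-2 tree decomposition is:
Bags: B1 = {b, d, f}  B2 = {b, e, f}  B3 = {a, e, f}  B4 = {a, c, e}
Tree: B1–B2, B2–B3, B3–B4
Each bag holds 3 vertices, so the decomposition has width 2, which upper-bounds the treewidth. The edges d–b–e–f–d form a cycle, so G is not a tree and its treewidth is at least 2. Combining the bounds, tw(G) = 2.

2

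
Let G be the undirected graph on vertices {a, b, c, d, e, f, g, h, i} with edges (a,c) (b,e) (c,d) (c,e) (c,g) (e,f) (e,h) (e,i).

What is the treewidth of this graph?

A width-1 tree decomposition is:
Bags: B1 = {c, e}  B2 = {c, g}  B3 = {c, d}  B4 = {e, h}  B5 = {b, e}  B6 = {e, f}  B7 = {a, c}  B8 = {e, i}
Tree: B1–B2, B2–B3, B1–B4, B4–B5, B5–B6, B2–B7, B4–B8
Every bag has size at most 2, so the width is 2 − 1 = 1 and tw(G) ≤ 1. Since G has at least one edge (e.g. e–c), it is not an edgeless graph, so tw(G) ≥ 1. Hence tw(G) = 1 exactly.

1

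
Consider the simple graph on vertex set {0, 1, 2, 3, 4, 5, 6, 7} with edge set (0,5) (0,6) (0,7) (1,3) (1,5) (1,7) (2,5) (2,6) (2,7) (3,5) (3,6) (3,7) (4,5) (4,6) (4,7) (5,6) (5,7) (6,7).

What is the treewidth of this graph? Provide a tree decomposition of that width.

Treewidth 3.
One such decomposition:
Bags: B1 = {2, 5, 6, 7}  B2 = {3, 5, 6, 7}  B3 = {0, 5, 6, 7}  B4 = {4, 5, 6, 7}  B5 = {1, 3, 5, 7}
Tree: B1–B2, B2–B3, B1–B4, B2–B5

The largest bag has 4 vertices, giving width 3; this decomposition certifies tw(G) ≤ 3. On the other hand G contains the 4-clique {1, 3, 5, 7}. A clique must lie in a single bag of any decomposition, so no decomposition can have width below 3. Combining the bounds, tw(G) = 3.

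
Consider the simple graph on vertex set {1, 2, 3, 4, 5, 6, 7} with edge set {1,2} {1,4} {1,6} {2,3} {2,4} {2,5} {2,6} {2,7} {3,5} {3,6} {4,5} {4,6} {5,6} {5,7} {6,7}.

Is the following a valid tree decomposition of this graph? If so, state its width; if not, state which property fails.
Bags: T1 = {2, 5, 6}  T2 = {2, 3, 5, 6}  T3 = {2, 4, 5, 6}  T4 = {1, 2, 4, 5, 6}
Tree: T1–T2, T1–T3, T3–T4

No — vertex 7 appears in no bag.

A tree decomposition must satisfy three properties: every vertex lies in some bag; for every edge, both endpoints lie together in some bag; and for every vertex, the bags containing it form a connected subtree. Here vertex 7 appears in no bag, so the decomposition is invalid.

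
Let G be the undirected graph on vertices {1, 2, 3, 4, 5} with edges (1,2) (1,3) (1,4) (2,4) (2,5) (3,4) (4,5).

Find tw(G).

A width-2 tree decomposition is:
Bags: B1 = {1, 2, 4}  B2 = {1, 3, 4}  B3 = {2, 4, 5}
Tree: B1–B2, B1–B3
Every bag has size at most 3, so the width is 3 − 1 = 2 and tw(G) ≤ 2. For the lower bound, the 3 vertices {1, 2, 4} are pairwise adjacent, and any tree decomposition puts a clique entirely inside one bag — forcing width ≥ 2. Hence tw(G) = 2 exactly.

2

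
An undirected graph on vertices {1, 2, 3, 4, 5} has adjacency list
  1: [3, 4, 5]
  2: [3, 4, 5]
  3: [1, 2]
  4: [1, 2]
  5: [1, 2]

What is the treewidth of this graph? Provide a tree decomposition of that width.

Treewidth 2.
Bags: B1 = {1, 2, 3}  B2 = {1, 2, 5}  B3 = {1, 2, 4}
Tree: B1–B2, B2–B3

Each bag holds 3 vertices, so the decomposition has width 2, which upper-bounds the treewidth. Since 1–3–2–5–1 is a cycle in G, G is not acyclic. Forests are exactly the graphs of treewidth ≤ 1, so tw(G) ≥ 2. The upper and lower bounds meet at 2, so that is the treewidth.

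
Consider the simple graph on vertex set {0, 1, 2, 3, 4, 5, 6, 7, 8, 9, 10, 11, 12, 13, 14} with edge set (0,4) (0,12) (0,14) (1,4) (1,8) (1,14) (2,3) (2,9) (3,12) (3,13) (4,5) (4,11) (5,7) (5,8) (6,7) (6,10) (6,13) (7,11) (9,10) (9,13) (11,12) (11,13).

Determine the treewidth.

3

A width-3 tree decomposition is:
Bags: B1 = {0, 1, 8, 14}  B2 = {0, 1, 4, 8}  B3 = {0, 4, 5, 8}  B4 = {0, 4, 5, 12}  B5 = {4, 5, 11, 12}  B6 = {5, 7, 11, 12}  B7 = {3, 7, 11, 12}  B8 = {3, 7, 11, 13}  B9 = {3, 6, 7, 13}  B10 = {2, 3, 6, 13}  B11 = {2, 6, 9, 13}  B12 = {2, 6, 9, 10}
Tree: B1–B2, B2–B3, B3–B4, B4–B5, B5–B6, B6–B7, B7–B8, B8–B9, B9–B10, B10–B11, B11–B12
The largest bag has 4 vertices, giving width 3; this decomposition certifies tw(G) ≤ 3. For the lower bound: the 4 vertex sets {1,8,14}, {0}, {4}, {5,7,11,12} are disjoint, each induces a connected subgraph, and every pair is joined by at least one edge of G. Contracting each set to a single vertex therefore yields K_{4} as a minor, and since treewidth is minor-monotone, tw(G) ≥ tw(K_{4}) = 3. Therefore the treewidth is 3.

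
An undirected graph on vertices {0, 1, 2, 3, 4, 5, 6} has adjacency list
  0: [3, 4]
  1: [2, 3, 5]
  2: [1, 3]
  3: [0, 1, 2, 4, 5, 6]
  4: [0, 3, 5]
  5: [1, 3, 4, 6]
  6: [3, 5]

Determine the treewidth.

A width-2 tree decomposition is:
Bags: B1 = {3, 4, 5}  B2 = {1, 3, 5}  B3 = {0, 3, 4}  B4 = {1, 2, 3}  B5 = {3, 5, 6}
Tree: B1–B2, B1–B3, B2–B4, B1–B5
The largest bag has 3 vertices, giving width 2; this decomposition certifies tw(G) ≤ 2. For the lower bound, the 3 vertices {0, 3, 4} are pairwise adjacent, and any tree decomposition puts a clique entirely inside one bag — forcing width ≥ 2. Therefore the treewidth is 2.

2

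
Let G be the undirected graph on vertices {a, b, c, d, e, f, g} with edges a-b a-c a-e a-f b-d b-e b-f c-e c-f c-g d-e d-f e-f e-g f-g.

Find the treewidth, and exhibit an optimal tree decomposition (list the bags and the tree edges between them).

Treewidth 3.
One optimal decomposition is:
Bags: B1 = {c, e, f, g}  B2 = {a, c, e, f}  B3 = {a, b, e, f}  B4 = {b, d, e, f}
Tree: B1–B2, B2–B3, B3–B4

Each bag holds 4 vertices, so the decomposition has width 3, which upper-bounds the treewidth. Conversely, {c, e, f, g} is a clique of size 4, and the vertices of any clique must share a bag in every tree decomposition; so some bag has ≥ 4 vertices and tw(G) ≥ 3. Combining the bounds, tw(G) = 3.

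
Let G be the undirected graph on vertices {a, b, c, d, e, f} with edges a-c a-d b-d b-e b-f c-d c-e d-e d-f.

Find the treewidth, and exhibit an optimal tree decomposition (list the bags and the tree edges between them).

The largest bag has 3 vertices, giving width 2; this decomposition certifies tw(G) ≤ 2. For the lower bound, the 3 vertices {c, d, e} are pairwise adjacent, and any tree decomposition puts a clique entirely inside one bag — forcing width ≥ 2. Combining the bounds, tw(G) = 2.

Treewidth 2.
One such decomposition:
Bags: B1 = {b, d, f}  B2 = {b, d, e}  B3 = {c, d, e}  B4 = {a, c, d}
Tree: B1–B2, B2–B3, B3–B4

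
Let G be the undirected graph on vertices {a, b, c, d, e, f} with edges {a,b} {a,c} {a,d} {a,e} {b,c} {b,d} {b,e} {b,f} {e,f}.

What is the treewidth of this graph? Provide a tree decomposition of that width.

Treewidth 2.
One such decomposition:
Bags: B1 = {a, b, d}  B2 = {a, b, e}  B3 = {b, e, f}  B4 = {a, b, c}
Tree: B1–B2, B2–B3, B2–B4

Each bag holds 3 vertices, so the decomposition has width 2, which upper-bounds the treewidth. Conversely, {a, b, d} is a clique of size 3, and the vertices of any clique must share a bag in every tree decomposition; so some bag has ≥ 3 vertices and tw(G) ≥ 2. The upper and lower bounds meet at 2, so that is the treewidth.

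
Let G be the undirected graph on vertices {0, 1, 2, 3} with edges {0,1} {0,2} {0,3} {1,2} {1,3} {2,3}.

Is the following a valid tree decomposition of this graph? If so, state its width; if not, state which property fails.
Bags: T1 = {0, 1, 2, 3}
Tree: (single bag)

Checking the three conditions: (i) the bags cover all of {0, 1, 2, 3}; (ii) for each edge, some bag contains both endpoints; (iii) the bags containing any fixed vertex form a subtree. All hold, so the decomposition is valid with width 4 − 1 = 3.

Yes; width 3.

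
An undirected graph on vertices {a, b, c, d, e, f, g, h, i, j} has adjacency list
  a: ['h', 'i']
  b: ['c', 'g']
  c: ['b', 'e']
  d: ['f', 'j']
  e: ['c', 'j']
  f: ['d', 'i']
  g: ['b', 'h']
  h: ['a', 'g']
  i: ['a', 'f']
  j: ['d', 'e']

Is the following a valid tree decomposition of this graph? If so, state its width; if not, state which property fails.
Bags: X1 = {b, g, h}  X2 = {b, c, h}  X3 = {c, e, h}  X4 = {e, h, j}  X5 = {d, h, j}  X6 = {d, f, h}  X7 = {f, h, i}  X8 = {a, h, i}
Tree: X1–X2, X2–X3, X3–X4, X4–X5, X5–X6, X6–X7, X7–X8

Yes; width 2.

Every vertex of G appears in some bag (union = {a, b, c, d, e, f, g, h, i, j}); every edge is covered by a bag; and for each vertex v the set of bags containing v is connected in the bag tree. The decomposition is therefore valid. The largest bag has 3 vertices, so the width is 2.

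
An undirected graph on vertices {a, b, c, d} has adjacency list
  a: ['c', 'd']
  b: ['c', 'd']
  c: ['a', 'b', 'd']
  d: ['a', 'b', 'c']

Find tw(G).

2

A width-2 tree decomposition is:
Bags: B1 = {b, c, d}  B2 = {a, c, d}
Tree: B1–B2
Each bag holds 3 vertices, so the decomposition has width 2, which upper-bounds the treewidth. Conversely, {a, c, d} is a clique of size 3, and the vertices of any clique must share a bag in every tree decomposition; so some bag has ≥ 3 vertices and tw(G) ≥ 2. Hence tw(G) = 2 exactly.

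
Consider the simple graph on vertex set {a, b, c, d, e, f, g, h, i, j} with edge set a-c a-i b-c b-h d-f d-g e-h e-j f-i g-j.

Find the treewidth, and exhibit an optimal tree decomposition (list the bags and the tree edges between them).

Treewidth 2.
Bags: B1 = {a, b, c}  B2 = {a, b, h}  B3 = {a, e, h}  B4 = {a, e, j}  B5 = {a, g, j}  B6 = {a, d, g}  B7 = {a, d, f}  B8 = {a, f, i}
Tree: B1–B2, B2–B3, B3–B4, B4–B5, B5–B6, B6–B7, B7–B8

The largest bag has 3 vertices, giving width 2; this decomposition certifies tw(G) ≤ 2. Since a–c–b–h–e–j–g–d–f–i–a is a cycle in G, G is not acyclic. Forests are exactly the graphs of treewidth ≤ 1, so tw(G) ≥ 2. The upper and lower bounds meet at 2, so that is the treewidth.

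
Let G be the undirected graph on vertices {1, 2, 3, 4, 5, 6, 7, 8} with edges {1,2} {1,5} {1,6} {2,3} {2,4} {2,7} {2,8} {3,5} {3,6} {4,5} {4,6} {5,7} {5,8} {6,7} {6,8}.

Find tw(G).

A width-3 tree decomposition is:
Bags: B1 = {2, 5, 6, 8}  B2 = {1, 2, 5, 6}  B3 = {2, 3, 5, 6}  B4 = {2, 5, 6, 7}  B5 = {2, 4, 5, 6}
Tree: B1–B2, B2–B3, B3–B4, B4–B5
Each bag holds 4 vertices, so the decomposition has width 3, which upper-bounds the treewidth. For the lower bound: the 4 vertex sets {2,8}, {1,6}, {5}, {3} are disjoint, each induces a connected subgraph, and every pair is joined by at least one edge of G. Contracting each set to a single vertex therefore yields K_{4} as a minor, and since treewidth is minor-monotone, tw(G) ≥ tw(K_{4}) = 3. Combining the bounds, tw(G) = 3.

3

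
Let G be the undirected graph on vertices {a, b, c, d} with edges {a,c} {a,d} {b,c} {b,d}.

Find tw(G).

2

A width-2 tree decomposition is:
Bags: B1 = {a, b, d}  B2 = {a, b, c}
Tree: B1–B2
Every bag has size at most 3, so the width is 3 − 1 = 2 and tw(G) ≤ 2. Since b–d–a–c–b is a cycle in G, G is not acyclic. Forests are exactly the graphs of treewidth ≤ 1, so tw(G) ≥ 2. Therefore the treewidth is 2.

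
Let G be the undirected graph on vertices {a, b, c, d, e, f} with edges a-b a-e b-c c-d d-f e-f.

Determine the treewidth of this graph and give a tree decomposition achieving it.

Each bag holds 3 vertices, so the decomposition has width 2, which upper-bounds the treewidth. For the lower bound, G contains the cycle b–a–e–f–d–c–b, so G is not a forest; only forests have treewidth ≤ 1, hence tw(G) ≥ 2. Therefore the treewidth is 2.

Treewidth 2.
Bags: B1 = {a, b, e}  B2 = {b, e, f}  B3 = {b, d, f}  B4 = {b, c, d}
Tree: B1–B2, B2–B3, B3–B4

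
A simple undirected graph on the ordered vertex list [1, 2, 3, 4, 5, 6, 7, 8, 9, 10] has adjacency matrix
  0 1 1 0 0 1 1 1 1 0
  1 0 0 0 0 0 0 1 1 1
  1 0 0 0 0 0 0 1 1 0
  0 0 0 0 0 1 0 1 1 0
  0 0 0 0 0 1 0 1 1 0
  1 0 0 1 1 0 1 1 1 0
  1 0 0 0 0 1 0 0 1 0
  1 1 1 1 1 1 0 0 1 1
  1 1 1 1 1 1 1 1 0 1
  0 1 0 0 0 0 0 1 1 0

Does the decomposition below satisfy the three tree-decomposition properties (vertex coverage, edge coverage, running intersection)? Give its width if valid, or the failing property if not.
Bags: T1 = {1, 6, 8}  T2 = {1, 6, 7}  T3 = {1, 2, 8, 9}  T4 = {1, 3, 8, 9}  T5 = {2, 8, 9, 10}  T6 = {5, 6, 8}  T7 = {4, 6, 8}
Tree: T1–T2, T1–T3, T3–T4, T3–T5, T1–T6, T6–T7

A tree decomposition must satisfy three properties: every vertex lies in some bag; for every edge, both endpoints lie together in some bag; and for every vertex, the bags containing it form a connected subtree. Here edge (9,6) lies in no bag, so the decomposition is invalid.

No — edge (9,6) lies in no bag.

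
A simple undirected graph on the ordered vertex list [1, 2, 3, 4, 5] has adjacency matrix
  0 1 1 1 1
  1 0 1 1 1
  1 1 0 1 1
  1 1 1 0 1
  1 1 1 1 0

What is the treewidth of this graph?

A width-4 tree decomposition is:
Bags: B1 = {1, 2, 3, 4, 5}
Tree: (single bag)
A single bag containing all 5 vertices is trivially a valid decomposition of width 4. For the lower bound, the 5 vertices {1, 2, 3, 4, 5} are pairwise adjacent, and any tree decomposition puts a clique entirely inside one bag — forcing width ≥ 4. Hence tw(G) = 4 exactly.

4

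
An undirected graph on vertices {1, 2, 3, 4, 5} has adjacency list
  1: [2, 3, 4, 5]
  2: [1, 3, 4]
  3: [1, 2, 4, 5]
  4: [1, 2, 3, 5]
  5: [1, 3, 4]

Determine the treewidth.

A width-3 tree decomposition is:
Bags: B1 = {1, 3, 4, 5}  B2 = {1, 2, 3, 4}
Tree: B1–B2
Each bag holds 4 vertices, so the decomposition has width 3, which upper-bounds the treewidth. Conversely, {1, 2, 3, 4} is a clique of size 4, and the vertices of any clique must share a bag in every tree decomposition; so some bag has ≥ 4 vertices and tw(G) ≥ 3. Combining the bounds, tw(G) = 3.

3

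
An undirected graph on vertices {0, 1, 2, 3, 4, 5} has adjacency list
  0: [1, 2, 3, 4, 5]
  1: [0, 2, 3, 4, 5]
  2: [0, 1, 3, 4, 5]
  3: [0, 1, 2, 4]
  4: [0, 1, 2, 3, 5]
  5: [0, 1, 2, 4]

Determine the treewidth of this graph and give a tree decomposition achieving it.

Each bag holds 5 vertices, so the decomposition has width 4, which upper-bounds the treewidth. On the other hand G contains the 5-clique {0, 1, 2, 3, 4}. A clique must lie in a single bag of any decomposition, so no decomposition can have width below 4. Therefore the treewidth is 4.

Treewidth 4.
One optimal decomposition is:
Bags: B1 = {0, 1, 2, 4, 5}  B2 = {0, 1, 2, 3, 4}
Tree: B1–B2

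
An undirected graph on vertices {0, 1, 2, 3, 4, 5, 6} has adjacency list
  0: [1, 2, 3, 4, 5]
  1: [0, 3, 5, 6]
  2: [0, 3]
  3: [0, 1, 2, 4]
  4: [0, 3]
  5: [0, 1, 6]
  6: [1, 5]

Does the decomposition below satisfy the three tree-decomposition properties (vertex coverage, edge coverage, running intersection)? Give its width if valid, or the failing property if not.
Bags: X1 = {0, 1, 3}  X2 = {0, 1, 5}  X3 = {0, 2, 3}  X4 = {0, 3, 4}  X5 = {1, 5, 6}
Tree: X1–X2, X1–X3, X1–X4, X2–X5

Yes; width 2.

Every vertex of G appears in some bag (union = {0, 1, 2, 3, 4, 5, 6}); every edge is covered by a bag; and for each vertex v the set of bags containing v is connected in the bag tree. The decomposition is therefore valid. The largest bag has 3 vertices, so the width is 2.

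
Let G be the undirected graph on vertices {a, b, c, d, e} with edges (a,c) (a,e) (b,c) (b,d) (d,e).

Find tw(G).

2

A width-2 tree decomposition is:
Bags: B1 = {a, b, c}  B2 = {a, b, e}  B3 = {b, d, e}
Tree: B1–B2, B2–B3
Each bag holds 3 vertices, so the decomposition has width 2, which upper-bounds the treewidth. The edges b–c–a–e–d–b form a cycle, so G is not a tree and its treewidth is at least 2. Hence tw(G) = 2 exactly.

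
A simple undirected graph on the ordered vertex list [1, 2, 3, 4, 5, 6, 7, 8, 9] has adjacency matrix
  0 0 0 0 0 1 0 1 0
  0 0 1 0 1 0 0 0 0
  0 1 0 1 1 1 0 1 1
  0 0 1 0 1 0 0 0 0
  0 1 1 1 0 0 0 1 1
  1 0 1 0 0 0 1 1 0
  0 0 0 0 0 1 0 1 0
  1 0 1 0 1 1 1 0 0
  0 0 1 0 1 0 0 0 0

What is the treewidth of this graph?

A width-2 tree decomposition is:
Bags: B1 = {3, 5, 8}  B2 = {3, 5, 9}  B3 = {3, 6, 8}  B4 = {1, 6, 8}  B5 = {6, 7, 8}  B6 = {2, 3, 5}  B7 = {3, 4, 5}
Tree: B1–B2, B1–B3, B3–B4, B3–B5, B1–B6, B2–B7
Every bag has size at most 3, so the width is 3 − 1 = 2 and tw(G) ≤ 2. For the lower bound, the 3 vertices {1, 6, 8} are pairwise adjacent, and any tree decomposition puts a clique entirely inside one bag — forcing width ≥ 2. Combining the bounds, tw(G) = 2.

2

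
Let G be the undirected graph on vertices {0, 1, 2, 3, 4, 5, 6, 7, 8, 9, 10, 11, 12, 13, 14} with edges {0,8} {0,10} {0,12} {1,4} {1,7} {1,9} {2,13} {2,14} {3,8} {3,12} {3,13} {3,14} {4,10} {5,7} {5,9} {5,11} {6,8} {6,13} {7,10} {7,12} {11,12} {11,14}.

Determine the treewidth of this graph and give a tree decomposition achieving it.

The largest bag has 4 vertices, giving width 3; this decomposition certifies tw(G) ≤ 3. For the lower bound: the 4 vertex sets {2,6,13}, {8}, {3}, {0,11,12,14} are disjoint, each induces a connected subgraph, and every pair is joined by at least one edge of G. Contracting each set to a single vertex therefore yields K_{4} as a minor, and since treewidth is minor-monotone, tw(G) ≥ tw(K_{4}) = 3. The upper and lower bounds meet at 3, so that is the treewidth.

Treewidth 3.
One such decomposition:
Bags: B1 = {2, 6, 8, 13}  B2 = {2, 3, 8, 13}  B3 = {2, 3, 8, 14}  B4 = {0, 3, 8, 14}  B5 = {0, 3, 12, 14}  B6 = {0, 11, 12, 14}  B7 = {0, 10, 11, 12}  B8 = {7, 10, 11, 12}  B9 = {5, 7, 10, 11}  B10 = {4, 5, 7, 10}  B11 = {1, 4, 5, 7}  B12 = {1, 4, 5, 9}
Tree: B1–B2, B2–B3, B3–B4, B4–B5, B5–B6, B6–B7, B7–B8, B8–B9, B9–B10, B10–B11, B11–B12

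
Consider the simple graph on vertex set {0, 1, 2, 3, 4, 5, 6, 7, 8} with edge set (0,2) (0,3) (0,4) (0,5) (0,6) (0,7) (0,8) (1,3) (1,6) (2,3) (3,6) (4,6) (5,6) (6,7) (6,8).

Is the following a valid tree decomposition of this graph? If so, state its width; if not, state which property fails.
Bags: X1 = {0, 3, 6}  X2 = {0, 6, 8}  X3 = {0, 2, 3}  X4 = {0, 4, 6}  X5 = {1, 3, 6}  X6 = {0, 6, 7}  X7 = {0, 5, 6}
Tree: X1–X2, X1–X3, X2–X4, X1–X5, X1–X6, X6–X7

Yes; width 2.

Checking the three conditions: (i) the bags cover all of {0, 1, 2, 3, 4, 5, 6, 7, 8}; (ii) for each edge, some bag contains both endpoints; (iii) the bags containing any fixed vertex form a subtree. All hold, so the decomposition is valid with width 3 − 1 = 2.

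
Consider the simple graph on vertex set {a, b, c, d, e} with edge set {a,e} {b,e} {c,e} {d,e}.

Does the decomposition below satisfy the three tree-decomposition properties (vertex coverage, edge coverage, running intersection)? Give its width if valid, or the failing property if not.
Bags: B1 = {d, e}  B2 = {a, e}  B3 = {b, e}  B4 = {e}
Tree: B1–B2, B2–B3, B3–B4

No — vertex c appears in no bag.

A tree decomposition must satisfy three properties: every vertex lies in some bag; for every edge, both endpoints lie together in some bag; and for every vertex, the bags containing it form a connected subtree. Here vertex c appears in no bag, so the decomposition is invalid.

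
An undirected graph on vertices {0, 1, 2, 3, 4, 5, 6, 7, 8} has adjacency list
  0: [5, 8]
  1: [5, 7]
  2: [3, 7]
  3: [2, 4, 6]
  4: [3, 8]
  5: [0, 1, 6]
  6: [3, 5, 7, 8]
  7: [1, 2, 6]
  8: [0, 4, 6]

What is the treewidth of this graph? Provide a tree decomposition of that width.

The largest bag has 4 vertices, giving width 3; this decomposition certifies tw(G) ≤ 3. For the lower bound: the 4 vertex sets {2,3,4}, {7}, {6}, {0,1,5,8} are disjoint, each induces a connected subgraph, and every pair is joined by at least one edge of G. Contracting each set to a single vertex therefore yields K_{4} as a minor, and since treewidth is minor-monotone, tw(G) ≥ tw(K_{4}) = 3. The upper and lower bounds meet at 3, so that is the treewidth.

Treewidth 3.
One such decomposition:
Bags: B1 = {2, 3, 4, 7}  B2 = {3, 4, 6, 7}  B3 = {4, 6, 7, 8}  B4 = {1, 6, 7, 8}  B5 = {1, 5, 6, 8}  B6 = {0, 1, 5, 8}
Tree: B1–B2, B2–B3, B3–B4, B4–B5, B5–B6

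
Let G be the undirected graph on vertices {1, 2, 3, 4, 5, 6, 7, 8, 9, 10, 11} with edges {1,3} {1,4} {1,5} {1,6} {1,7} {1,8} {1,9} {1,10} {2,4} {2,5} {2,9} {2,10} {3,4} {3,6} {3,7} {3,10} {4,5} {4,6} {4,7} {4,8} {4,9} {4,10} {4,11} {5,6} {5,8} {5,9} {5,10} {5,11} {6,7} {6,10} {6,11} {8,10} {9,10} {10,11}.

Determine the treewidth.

4

A width-4 tree decomposition is:
Bags: B1 = {4, 5, 6, 10, 11}  B2 = {1, 4, 5, 6, 10}  B3 = {1, 4, 5, 8, 10}  B4 = {1, 3, 4, 6, 10}  B5 = {1, 3, 4, 6, 7}  B6 = {1, 4, 5, 9, 10}  B7 = {2, 4, 5, 9, 10}
Tree: B1–B2, B2–B3, B2–B4, B4–B5, B3–B6, B6–B7
Each bag holds 5 vertices, so the decomposition has width 4, which upper-bounds the treewidth. On the other hand G contains the 5-clique {1, 3, 4, 6, 10}. A clique must lie in a single bag of any decomposition, so no decomposition can have width below 4. Combining the bounds, tw(G) = 4.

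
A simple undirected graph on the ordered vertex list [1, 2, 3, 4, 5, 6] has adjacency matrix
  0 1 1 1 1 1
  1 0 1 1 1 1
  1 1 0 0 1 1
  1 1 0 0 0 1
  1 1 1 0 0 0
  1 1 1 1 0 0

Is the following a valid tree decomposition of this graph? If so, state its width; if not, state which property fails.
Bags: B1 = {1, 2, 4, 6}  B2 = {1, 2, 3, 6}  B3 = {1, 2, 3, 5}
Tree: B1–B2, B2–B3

Yes; width 3.

Checking the three conditions: (i) the bags cover all of {1, 2, 3, 4, 5, 6}; (ii) for each edge, some bag contains both endpoints; (iii) the bags containing any fixed vertex form a subtree. All hold, so the decomposition is valid with width 4 − 1 = 3.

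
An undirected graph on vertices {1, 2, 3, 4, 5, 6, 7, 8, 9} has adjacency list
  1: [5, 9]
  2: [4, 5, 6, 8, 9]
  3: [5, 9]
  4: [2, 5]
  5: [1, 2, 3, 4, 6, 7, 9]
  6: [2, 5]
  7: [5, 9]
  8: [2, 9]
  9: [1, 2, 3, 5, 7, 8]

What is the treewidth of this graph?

A width-2 tree decomposition is:
Bags: B1 = {1, 5, 9}  B2 = {2, 5, 9}  B3 = {2, 4, 5}  B4 = {3, 5, 9}  B5 = {2, 5, 6}  B6 = {5, 7, 9}  B7 = {2, 8, 9}
Tree: B1–B2, B2–B3, B2–B4, B2–B5, B2–B6, B2–B7
Each bag holds 3 vertices, so the decomposition has width 2, which upper-bounds the treewidth. Conversely, {2, 8, 9} is a clique of size 3, and the vertices of any clique must share a bag in every tree decomposition; so some bag has ≥ 3 vertices and tw(G) ≥ 2. The upper and lower bounds meet at 2, so that is the treewidth.

2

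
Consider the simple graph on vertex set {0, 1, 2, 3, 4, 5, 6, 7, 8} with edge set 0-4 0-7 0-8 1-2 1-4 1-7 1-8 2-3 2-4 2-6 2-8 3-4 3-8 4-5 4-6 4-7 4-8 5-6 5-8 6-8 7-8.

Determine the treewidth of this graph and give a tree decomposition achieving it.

The largest bag has 4 vertices, giving width 3; this decomposition certifies tw(G) ≤ 3. For the lower bound, the 4 vertices {0, 4, 7, 8} are pairwise adjacent, and any tree decomposition puts a clique entirely inside one bag — forcing width ≥ 3. The upper and lower bounds meet at 3, so that is the treewidth.

Treewidth 3.
One optimal decomposition is:
Bags: B1 = {1, 4, 7, 8}  B2 = {1, 2, 4, 8}  B3 = {2, 3, 4, 8}  B4 = {0, 4, 7, 8}  B5 = {2, 4, 6, 8}  B6 = {4, 5, 6, 8}
Tree: B1–B2, B2–B3, B1–B4, B2–B5, B5–B6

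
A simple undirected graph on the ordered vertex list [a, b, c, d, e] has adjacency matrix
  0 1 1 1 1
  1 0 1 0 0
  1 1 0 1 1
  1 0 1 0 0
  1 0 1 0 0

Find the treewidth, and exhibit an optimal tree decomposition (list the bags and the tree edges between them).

Every bag has size at most 3, so the width is 3 − 1 = 2 and tw(G) ≤ 2. On the other hand G contains the 3-clique {a, c, d}. A clique must lie in a single bag of any decomposition, so no decomposition can have width below 2. Therefore the treewidth is 2.

Treewidth 2.
Bags: B1 = {a, c, e}  B2 = {a, b, c}  B3 = {a, c, d}
Tree: B1–B2, B2–B3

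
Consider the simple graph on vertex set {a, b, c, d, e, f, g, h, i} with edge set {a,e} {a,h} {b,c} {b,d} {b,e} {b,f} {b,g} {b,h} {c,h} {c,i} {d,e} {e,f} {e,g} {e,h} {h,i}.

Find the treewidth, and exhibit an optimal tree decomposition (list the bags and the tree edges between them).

Treewidth 2.
Bags: B1 = {b, e, h}  B2 = {b, c, h}  B3 = {c, h, i}  B4 = {a, e, h}  B5 = {b, d, e}  B6 = {b, e, g}  B7 = {b, e, f}
Tree: B1–B2, B2–B3, B1–B4, B1–B5, B5–B6, B5–B7

The largest bag has 3 vertices, giving width 2; this decomposition certifies tw(G) ≤ 2. On the other hand G contains the 3-clique {a, e, h}. A clique must lie in a single bag of any decomposition, so no decomposition can have width below 2. Hence tw(G) = 2 exactly.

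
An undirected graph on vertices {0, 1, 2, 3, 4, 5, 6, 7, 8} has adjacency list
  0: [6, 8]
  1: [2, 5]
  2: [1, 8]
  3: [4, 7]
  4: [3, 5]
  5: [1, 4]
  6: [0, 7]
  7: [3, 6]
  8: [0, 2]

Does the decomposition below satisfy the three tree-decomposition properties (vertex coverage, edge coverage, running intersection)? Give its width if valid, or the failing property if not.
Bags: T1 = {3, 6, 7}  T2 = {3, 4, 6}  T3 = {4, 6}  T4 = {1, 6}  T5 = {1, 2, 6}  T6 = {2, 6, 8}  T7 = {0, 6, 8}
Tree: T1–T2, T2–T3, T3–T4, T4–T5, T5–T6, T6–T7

No — vertex 5 appears in no bag.

A tree decomposition must satisfy three properties: every vertex lies in some bag; for every edge, both endpoints lie together in some bag; and for every vertex, the bags containing it form a connected subtree. Here vertex 5 appears in no bag, so the decomposition is invalid.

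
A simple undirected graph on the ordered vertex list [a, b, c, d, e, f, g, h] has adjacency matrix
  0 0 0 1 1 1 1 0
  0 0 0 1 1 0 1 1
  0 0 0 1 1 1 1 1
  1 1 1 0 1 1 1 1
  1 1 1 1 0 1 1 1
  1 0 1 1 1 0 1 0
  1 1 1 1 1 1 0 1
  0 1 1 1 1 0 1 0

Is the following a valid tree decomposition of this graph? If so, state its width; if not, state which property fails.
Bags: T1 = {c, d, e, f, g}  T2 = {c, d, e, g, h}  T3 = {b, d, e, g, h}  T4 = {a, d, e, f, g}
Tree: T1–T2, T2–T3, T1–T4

Yes; width 4.

Vertex coverage: the bags together contain {a, b, c, d, e, f, g, h}, the full vertex set. Edge coverage: each edge of G has both endpoints in at least one bag. Running intersection: for every vertex, the bags containing it form a connected subtree. All three properties hold, so this is a valid tree decomposition of width max|bag| − 1 = 4, and hence tw(G) ≤ 4.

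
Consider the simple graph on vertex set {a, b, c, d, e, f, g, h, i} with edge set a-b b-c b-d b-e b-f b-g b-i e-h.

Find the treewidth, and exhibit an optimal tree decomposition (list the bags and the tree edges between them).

Each bag holds 2 vertices, so the decomposition has width 1, which upper-bounds the treewidth. G has an edge, so its treewidth is at least 1. Therefore the treewidth is 1.

Treewidth 1.
Bags: B1 = {b, d}  B2 = {b, e}  B3 = {a, b}  B4 = {b, i}  B5 = {b, f}  B6 = {b, c}  B7 = {e, h}  B8 = {b, g}
Tree: B1–B2, B1–B3, B3–B4, B4–B5, B1–B6, B2–B7, B5–B8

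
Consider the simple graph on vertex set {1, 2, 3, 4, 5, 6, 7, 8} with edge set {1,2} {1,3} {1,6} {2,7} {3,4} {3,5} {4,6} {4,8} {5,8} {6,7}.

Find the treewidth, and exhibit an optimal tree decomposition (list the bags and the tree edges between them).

Treewidth 2.
One such decomposition:
Bags: B1 = {4, 5, 8}  B2 = {3, 4, 5}  B3 = {3, 4, 6}  B4 = {1, 3, 6}  B5 = {1, 6, 7}  B6 = {1, 2, 7}
Tree: B1–B2, B2–B3, B3–B4, B4–B5, B5–B6

Each bag holds 3 vertices, so the decomposition has width 2, which upper-bounds the treewidth. Since 8–5–3–4–8 is a cycle in G, G is not acyclic. Forests are exactly the graphs of treewidth ≤ 1, so tw(G) ≥ 2. Combining the bounds, tw(G) = 2.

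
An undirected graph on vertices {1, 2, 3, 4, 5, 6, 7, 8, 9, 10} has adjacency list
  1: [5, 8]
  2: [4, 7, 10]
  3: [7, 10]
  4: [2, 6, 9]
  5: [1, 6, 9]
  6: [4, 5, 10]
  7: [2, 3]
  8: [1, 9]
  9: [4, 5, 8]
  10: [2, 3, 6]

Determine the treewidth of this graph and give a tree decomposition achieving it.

Every bag has size at most 3, so the width is 3 − 1 = 2 and tw(G) ≤ 2. The edges 8–1–5–9–8 form a cycle, so G is not a tree and its treewidth is at least 2. The upper and lower bounds meet at 2, so that is the treewidth.

Treewidth 2.
Bags: B1 = {1, 8, 9}  B2 = {1, 5, 9}  B3 = {4, 5, 9}  B4 = {4, 5, 6}  B5 = {2, 4, 6}  B6 = {2, 6, 10}  B7 = {2, 7, 10}  B8 = {3, 7, 10}
Tree: B1–B2, B2–B3, B3–B4, B4–B5, B5–B6, B6–B7, B7–B8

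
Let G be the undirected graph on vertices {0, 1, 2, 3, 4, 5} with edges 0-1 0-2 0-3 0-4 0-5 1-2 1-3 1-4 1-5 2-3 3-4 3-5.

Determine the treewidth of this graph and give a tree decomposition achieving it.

Treewidth 3.
One such decomposition:
Bags: B1 = {0, 1, 3, 4}  B2 = {0, 1, 3, 5}  B3 = {0, 1, 2, 3}
Tree: B1–B2, B1–B3

The largest bag has 4 vertices, giving width 3; this decomposition certifies tw(G) ≤ 3. For the lower bound, the 4 vertices {0, 1, 2, 3} are pairwise adjacent, and any tree decomposition puts a clique entirely inside one bag — forcing width ≥ 3. Hence tw(G) = 3 exactly.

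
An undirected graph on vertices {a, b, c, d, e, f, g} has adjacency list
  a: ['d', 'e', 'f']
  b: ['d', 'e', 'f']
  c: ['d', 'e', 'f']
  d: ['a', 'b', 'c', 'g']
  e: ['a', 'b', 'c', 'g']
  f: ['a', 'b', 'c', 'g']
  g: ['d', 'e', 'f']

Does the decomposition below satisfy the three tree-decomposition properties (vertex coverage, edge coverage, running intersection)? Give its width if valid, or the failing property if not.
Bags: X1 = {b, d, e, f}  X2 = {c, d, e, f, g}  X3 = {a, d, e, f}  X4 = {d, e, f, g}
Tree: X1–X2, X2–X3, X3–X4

No — bags containing vertex g are not connected in the tree.

A tree decomposition must satisfy three properties: every vertex lies in some bag; for every edge, both endpoints lie together in some bag; and for every vertex, the bags containing it form a connected subtree. Here bags containing vertex g are not connected in the tree, so the decomposition is invalid.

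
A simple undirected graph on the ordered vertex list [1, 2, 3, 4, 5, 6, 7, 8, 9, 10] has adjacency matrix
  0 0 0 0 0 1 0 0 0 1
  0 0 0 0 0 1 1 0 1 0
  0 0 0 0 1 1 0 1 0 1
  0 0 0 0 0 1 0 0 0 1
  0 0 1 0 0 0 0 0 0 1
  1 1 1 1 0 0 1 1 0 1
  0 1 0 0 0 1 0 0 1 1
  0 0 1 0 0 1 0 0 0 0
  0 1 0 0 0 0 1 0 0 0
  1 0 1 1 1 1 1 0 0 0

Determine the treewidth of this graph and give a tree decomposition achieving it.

Every bag has size at most 3, so the width is 3 − 1 = 2 and tw(G) ≤ 2. On the other hand G contains the 3-clique {2, 7, 9}. A clique must lie in a single bag of any decomposition, so no decomposition can have width below 2. Hence tw(G) = 2 exactly.

Treewidth 2.
One optimal decomposition is:
Bags: B1 = {3, 6, 10}  B2 = {3, 6, 8}  B3 = {6, 7, 10}  B4 = {2, 6, 7}  B5 = {1, 6, 10}  B6 = {4, 6, 10}  B7 = {3, 5, 10}  B8 = {2, 7, 9}
Tree: B1–B2, B1–B3, B3–B4, B1–B5, B3–B6, B1–B7, B4–B8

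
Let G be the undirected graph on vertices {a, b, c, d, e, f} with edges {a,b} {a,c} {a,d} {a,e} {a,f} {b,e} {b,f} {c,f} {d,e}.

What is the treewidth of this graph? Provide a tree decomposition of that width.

Treewidth 2.
One optimal decomposition is:
Bags: B1 = {a, b, e}  B2 = {a, d, e}  B3 = {a, b, f}  B4 = {a, c, f}
Tree: B1–B2, B1–B3, B3–B4

The largest bag has 3 vertices, giving width 2; this decomposition certifies tw(G) ≤ 2. On the other hand G contains the 3-clique {a, d, e}. A clique must lie in a single bag of any decomposition, so no decomposition can have width below 2. Combining the bounds, tw(G) = 2.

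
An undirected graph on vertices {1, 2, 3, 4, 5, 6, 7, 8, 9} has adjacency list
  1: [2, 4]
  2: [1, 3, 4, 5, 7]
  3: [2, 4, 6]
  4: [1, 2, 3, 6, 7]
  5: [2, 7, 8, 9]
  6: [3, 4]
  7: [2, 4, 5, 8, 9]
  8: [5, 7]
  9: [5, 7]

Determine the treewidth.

A width-2 tree decomposition is:
Bags: B1 = {2, 4, 7}  B2 = {2, 5, 7}  B3 = {5, 7, 9}  B4 = {5, 7, 8}  B5 = {2, 3, 4}  B6 = {3, 4, 6}  B7 = {1, 2, 4}
Tree: B1–B2, B2–B3, B3–B4, B1–B5, B5–B6, B1–B7
Every bag has size at most 3, so the width is 3 − 1 = 2 and tw(G) ≤ 2. Conversely, {5, 7, 8} is a clique of size 3, and the vertices of any clique must share a bag in every tree decomposition; so some bag has ≥ 3 vertices and tw(G) ≥ 2. Combining the bounds, tw(G) = 2.

2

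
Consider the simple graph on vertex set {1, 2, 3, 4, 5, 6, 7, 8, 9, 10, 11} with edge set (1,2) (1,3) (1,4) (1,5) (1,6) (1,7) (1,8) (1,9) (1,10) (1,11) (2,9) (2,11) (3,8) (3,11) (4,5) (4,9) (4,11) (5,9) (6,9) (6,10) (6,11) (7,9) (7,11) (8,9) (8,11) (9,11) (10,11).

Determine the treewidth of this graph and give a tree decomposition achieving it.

The largest bag has 4 vertices, giving width 3; this decomposition certifies tw(G) ≤ 3. On the other hand G contains the 4-clique {1, 2, 9, 11}. A clique must lie in a single bag of any decomposition, so no decomposition can have width below 3. Hence tw(G) = 3 exactly.

Treewidth 3.
Bags: B1 = {1, 6, 9, 11}  B2 = {1, 7, 9, 11}  B3 = {1, 8, 9, 11}  B4 = {1, 2, 9, 11}  B5 = {1, 3, 8, 11}  B6 = {1, 6, 10, 11}  B7 = {1, 4, 9, 11}  B8 = {1, 4, 5, 9}
Tree: B1–B2, B1–B3, B2–B4, B3–B5, B1–B6, B4–B7, B7–B8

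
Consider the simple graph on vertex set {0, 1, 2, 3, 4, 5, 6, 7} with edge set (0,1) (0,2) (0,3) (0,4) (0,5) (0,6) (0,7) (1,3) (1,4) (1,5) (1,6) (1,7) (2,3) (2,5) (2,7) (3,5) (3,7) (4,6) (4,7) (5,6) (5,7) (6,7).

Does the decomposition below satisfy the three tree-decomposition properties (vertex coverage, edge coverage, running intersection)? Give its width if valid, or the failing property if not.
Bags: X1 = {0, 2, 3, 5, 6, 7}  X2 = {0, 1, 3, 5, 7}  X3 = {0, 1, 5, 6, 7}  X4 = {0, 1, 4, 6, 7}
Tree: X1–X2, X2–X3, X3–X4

No — bags containing vertex 6 are not connected in the tree.

A tree decomposition must satisfy three properties: every vertex lies in some bag; for every edge, both endpoints lie together in some bag; and for every vertex, the bags containing it form a connected subtree. Here bags containing vertex 6 are not connected in the tree, so the decomposition is invalid.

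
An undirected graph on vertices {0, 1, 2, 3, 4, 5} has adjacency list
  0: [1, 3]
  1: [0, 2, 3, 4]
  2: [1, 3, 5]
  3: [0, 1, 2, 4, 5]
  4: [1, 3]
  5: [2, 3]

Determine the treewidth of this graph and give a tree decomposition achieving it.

Treewidth 2.
One optimal decomposition is:
Bags: B1 = {1, 2, 3}  B2 = {2, 3, 5}  B3 = {1, 3, 4}  B4 = {0, 1, 3}
Tree: B1–B2, B1–B3, B1–B4

Every bag has size at most 3, so the width is 3 − 1 = 2 and tw(G) ≤ 2. On the other hand G contains the 3-clique {0, 1, 3}. A clique must lie in a single bag of any decomposition, so no decomposition can have width below 2. Hence tw(G) = 2 exactly.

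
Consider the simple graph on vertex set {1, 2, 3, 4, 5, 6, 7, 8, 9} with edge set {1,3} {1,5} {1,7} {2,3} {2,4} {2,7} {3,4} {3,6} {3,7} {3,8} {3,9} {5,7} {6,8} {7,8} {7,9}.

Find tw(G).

2

A width-2 tree decomposition is:
Bags: B1 = {2, 3, 7}  B2 = {1, 3, 7}  B3 = {2, 3, 4}  B4 = {1, 5, 7}  B5 = {3, 7, 8}  B6 = {3, 6, 8}  B7 = {3, 7, 9}
Tree: B1–B2, B1–B3, B2–B4, B2–B5, B5–B6, B1–B7
The largest bag has 3 vertices, giving width 2; this decomposition certifies tw(G) ≤ 2. Conversely, {2, 3, 4} is a clique of size 3, and the vertices of any clique must share a bag in every tree decomposition; so some bag has ≥ 3 vertices and tw(G) ≥ 2. Combining the bounds, tw(G) = 2.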